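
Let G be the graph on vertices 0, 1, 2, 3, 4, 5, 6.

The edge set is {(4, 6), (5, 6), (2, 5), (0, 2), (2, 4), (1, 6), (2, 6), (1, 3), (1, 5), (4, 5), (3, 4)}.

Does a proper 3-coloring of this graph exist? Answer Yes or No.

2, 4, 5, 6 form a clique, so at least 4 colors are needed.
So 3 colors are not enough.

No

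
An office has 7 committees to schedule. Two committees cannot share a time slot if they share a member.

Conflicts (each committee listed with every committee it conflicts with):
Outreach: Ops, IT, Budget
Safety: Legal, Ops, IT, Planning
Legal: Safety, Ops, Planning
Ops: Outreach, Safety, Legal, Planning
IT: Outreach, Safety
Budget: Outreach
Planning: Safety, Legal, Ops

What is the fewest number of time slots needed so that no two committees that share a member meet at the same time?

4

Safety, Legal, Ops, Planning pairwise conflict, so at least 4 time slots are needed.
4 time slots suffice: time slot 1 → {Outreach, Safety}; time slot 2 → {Ops, IT, Budget}; time slot 3 → {Legal}; time slot 4 → {Planning}. Every pair that conflicts lands in different time slots.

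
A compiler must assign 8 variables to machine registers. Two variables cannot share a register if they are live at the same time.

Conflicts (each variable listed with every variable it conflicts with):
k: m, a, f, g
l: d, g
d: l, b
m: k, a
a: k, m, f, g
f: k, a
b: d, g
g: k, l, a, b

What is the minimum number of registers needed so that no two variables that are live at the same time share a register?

k, m, a pairwise conflict, so at least 3 registers are needed.
3 registers suffice: register 1 → {k, l, b}; register 2 → {d, a}; register 3 → {m, f, g}. No two conflicting variables share a register.

3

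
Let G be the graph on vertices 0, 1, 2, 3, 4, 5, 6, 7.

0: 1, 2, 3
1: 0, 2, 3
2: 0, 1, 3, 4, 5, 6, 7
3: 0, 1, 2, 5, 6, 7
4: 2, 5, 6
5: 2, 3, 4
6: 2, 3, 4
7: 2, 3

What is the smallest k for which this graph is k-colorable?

0, 1, 2, 3 form a clique, so at least 4 colors are needed.
4 colors suffice: color red → {2}; color blue → {3, 4}; color green → {1, 5, 6, 7}; color yellow → {0}. Each edge has distinct colors on its endpoints.

4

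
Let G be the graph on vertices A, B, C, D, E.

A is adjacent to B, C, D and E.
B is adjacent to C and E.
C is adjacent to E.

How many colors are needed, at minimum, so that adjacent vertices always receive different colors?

4

A, B, C, E are mutually adjacent (a clique of size 4), so at least 4 colors are needed.
4 colors suffice: A=1, B=4, C=3, D=2, E=2. Every edge joins two different colors.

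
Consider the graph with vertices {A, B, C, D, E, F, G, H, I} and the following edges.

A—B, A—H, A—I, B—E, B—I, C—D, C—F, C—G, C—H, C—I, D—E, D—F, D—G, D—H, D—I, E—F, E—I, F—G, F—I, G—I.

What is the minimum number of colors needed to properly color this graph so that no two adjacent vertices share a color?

C, D, F, G, I are pairwise adjacent (a clique of size 5), so at least 5 colors are needed.
5 colors suffice: color red → {H, I}; color blue → {A, D}; color green → {C, E}; color yellow → {B, F}; color purple → {G}. Every edge joins two different colors.

5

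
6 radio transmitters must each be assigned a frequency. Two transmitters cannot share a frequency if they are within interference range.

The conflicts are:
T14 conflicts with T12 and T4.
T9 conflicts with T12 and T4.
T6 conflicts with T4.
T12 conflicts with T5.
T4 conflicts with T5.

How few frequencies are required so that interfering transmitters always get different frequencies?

T9 and T4 conflict, so at least 2 frequencies are needed.
2 frequencies suffice: frequency 1 → {T12, T4}; frequency 2 → {T14, T9, T6, T5}. Every pair that conflicts lands in different frequencies.

2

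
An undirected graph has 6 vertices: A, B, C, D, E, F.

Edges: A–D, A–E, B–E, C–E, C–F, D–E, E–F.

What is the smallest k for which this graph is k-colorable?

3

C, E, F are pairwise adjacent, so at least 3 colors are needed.
3 colors suffice: color 1 → {E}; color 2 → {A, B, F}; color 3 → {C, D}. Each edge has distinct colors on its endpoints.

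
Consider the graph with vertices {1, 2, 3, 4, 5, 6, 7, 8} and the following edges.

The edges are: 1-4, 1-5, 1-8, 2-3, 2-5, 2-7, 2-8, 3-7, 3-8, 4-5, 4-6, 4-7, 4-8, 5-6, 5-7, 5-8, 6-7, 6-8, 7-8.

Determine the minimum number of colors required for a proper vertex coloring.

4, 5, 6, 7, 8 are pairwise adjacent (a clique of size 5), so at least 5 colors are needed.
A valid assignment using 5 colors: 1=blue, 2=yellow, 3=green, 4=yellow, 5=green, 6=purple, 7=blue, 8=red. Each edge has distinct colors on its endpoints.

5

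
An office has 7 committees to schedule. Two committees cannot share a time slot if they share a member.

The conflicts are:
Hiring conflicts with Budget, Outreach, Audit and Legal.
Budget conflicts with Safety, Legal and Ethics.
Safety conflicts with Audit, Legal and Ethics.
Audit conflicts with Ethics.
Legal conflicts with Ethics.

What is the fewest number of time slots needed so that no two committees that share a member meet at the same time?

Budget, Safety, Legal, Ethics pairwise conflict, so at least 4 time slots are needed.
4 time slots suffice: time slot 1 → {Hiring, Safety}; time slot 2 → {Budget, Outreach, Audit}; time slot 3 → {Legal}; time slot 4 → {Ethics}. Every pair that conflicts lands in different time slots.

4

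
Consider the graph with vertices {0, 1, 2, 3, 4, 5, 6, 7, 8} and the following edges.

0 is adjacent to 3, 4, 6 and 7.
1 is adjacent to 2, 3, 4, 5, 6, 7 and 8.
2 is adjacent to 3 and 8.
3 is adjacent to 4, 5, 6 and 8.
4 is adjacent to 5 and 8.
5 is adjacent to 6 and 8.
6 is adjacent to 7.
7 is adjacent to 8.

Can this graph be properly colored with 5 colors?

The chromatic number is 5. 1, 3, 4, 5, 8 are mutually adjacent (a clique of size 5), so at least 5 colors are needed.
5 colors suffice: color a → {3, 7}; color b → {0, 1}; color c → {6, 8}; color d → {2, 4}; color e → {5}.
That is already a proper 5-coloring.

Yes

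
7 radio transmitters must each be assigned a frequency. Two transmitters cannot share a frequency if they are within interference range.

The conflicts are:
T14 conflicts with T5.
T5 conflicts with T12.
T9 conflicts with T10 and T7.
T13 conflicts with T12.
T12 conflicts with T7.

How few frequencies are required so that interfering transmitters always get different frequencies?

2

T9 and T7 conflict, so at least 2 frequencies are needed.
2 frequencies suffice: frequency 1 → {T14, T9, T12}; frequency 2 → {T5, T13, T10, T7}. No two conflicting transmitters share a frequency.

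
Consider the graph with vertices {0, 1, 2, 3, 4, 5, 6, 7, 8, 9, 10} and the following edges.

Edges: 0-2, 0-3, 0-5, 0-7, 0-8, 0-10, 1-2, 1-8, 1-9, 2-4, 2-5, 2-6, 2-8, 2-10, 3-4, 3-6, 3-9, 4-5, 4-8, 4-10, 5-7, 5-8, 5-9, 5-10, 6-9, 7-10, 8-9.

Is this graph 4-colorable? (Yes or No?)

Yes

The chromatic number is 4. 2, 4, 5, 10 form a clique, so at least 4 colors are needed.
A valid assignment using 4 colors: 0=d, 1=a, 2=b, 3=a, 4=d, 5=a, 6=c, 7=b, 8=c, 9=b, 10=c.
That is already a proper 4-coloring.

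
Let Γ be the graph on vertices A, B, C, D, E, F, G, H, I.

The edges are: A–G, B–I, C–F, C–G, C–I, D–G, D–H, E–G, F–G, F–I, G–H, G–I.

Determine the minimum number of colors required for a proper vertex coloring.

C, F, G, I form a clique, so at least 4 colors are needed.
A valid assignment using 4 colors: A=blue, B=red, C=green, D=green, E=blue, F=yellow, G=red, H=blue, I=blue. Each edge has distinct colors on its endpoints.

4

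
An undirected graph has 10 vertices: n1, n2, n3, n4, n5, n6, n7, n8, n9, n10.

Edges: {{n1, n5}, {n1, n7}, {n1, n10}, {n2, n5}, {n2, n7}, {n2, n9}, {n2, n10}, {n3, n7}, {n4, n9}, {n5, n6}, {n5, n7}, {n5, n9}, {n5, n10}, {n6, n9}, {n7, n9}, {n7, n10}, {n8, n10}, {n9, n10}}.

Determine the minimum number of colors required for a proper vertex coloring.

5

n2, n5, n7, n9, n10 are mutually adjacent (a clique of size 5), so at least 5 colors are needed.
5 colors suffice: color 1 → {n1, n3, n8, n9}; color 2 → {n4, n6, n7}; color 3 → {n10}; color 4 → {n5}; color 5 → {n2}. Each edge has distinct colors on its endpoints.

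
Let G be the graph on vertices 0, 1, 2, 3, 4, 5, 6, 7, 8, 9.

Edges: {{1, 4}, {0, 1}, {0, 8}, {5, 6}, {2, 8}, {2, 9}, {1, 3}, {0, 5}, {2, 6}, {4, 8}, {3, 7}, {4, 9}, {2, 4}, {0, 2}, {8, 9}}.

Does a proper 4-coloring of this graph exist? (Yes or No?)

Yes

The chromatic number is 4. 2, 4, 8, 9 are pairwise adjacent (a clique of size 4), so at least 4 colors are needed.
One proper 4-coloring: 0=blue, 1=red, 2=red, 3=blue, 4=blue, 5=red, 6=blue, 7=red, 8=green, 9=yellow.
That is already a proper 4-coloring.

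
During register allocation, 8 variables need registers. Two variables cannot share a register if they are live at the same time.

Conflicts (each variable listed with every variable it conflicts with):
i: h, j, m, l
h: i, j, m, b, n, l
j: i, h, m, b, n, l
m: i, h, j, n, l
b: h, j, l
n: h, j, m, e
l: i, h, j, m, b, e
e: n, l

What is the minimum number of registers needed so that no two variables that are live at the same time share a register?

i, h, j, m, l are mutually in conflict, so at least 5 registers are needed.
Using 5 registers: i=5, h=2, j=3, m=4, b=4, n=1, l=1, e=2. No two conflicting variables share a register.

5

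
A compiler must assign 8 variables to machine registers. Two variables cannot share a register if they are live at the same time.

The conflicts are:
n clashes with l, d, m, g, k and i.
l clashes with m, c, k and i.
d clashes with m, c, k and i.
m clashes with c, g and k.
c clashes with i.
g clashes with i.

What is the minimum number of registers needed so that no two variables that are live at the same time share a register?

n, l, m, k are mutually in conflict, so at least 4 registers are needed.
Using 4 registers: n=2, l=3, d=3, m=1, c=2, g=3, k=4, i=1. No two conflicting variables share a register.

4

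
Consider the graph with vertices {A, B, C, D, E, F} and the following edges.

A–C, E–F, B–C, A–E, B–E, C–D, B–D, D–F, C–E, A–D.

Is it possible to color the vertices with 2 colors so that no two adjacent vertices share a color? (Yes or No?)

B, C, D form a triangle, so at least 3 colors are needed.
So 2 colors are not enough.

No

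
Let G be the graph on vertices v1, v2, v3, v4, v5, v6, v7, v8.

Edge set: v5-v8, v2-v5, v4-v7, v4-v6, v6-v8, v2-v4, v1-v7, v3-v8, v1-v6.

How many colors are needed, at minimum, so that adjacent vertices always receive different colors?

3

The cycle v8-v6-v4-v2-v5-v8 has odd length 5, so it cannot be 2-colored; at least 3 colors are needed.
3 colors suffice: v1=1, v2=3, v3=2, v4=1, v5=2, v6=2, v7=2, v8=1. Each edge has distinct colors on its endpoints.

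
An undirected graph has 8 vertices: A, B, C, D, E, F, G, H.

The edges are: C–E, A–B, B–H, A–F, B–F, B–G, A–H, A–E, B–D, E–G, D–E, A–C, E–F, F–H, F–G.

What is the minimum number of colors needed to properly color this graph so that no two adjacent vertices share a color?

4

A, B, F, H form a clique, so at least 4 colors are needed.
One proper 4-coloring: A=3, B=1, C=2, D=2, E=1, F=2, G=3, H=4. No two adjacent vertices share a color.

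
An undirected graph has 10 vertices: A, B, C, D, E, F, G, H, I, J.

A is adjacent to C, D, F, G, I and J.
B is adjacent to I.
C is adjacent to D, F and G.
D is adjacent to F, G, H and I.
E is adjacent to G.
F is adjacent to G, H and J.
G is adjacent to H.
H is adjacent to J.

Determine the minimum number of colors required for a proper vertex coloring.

A, C, D, F, G form a clique, so at least 5 colors are needed.
One proper 5-coloring: A=2, B=2, C=5, D=3, E=2, F=4, G=1, H=2, I=1, J=1. Each edge has distinct colors on its endpoints.

5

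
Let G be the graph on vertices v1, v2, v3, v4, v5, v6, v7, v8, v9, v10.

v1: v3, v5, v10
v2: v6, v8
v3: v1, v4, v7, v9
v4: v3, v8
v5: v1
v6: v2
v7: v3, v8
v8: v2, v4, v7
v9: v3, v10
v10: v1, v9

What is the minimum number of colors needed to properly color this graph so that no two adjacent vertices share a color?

2

v9 and v10 are adjacent, so at least 2 colors are needed.
2 colors suffice: color R → {v3, v5, v6, v8, v10}; color B → {v1, v2, v4, v7, v9}. Each edge has distinct colors on its endpoints.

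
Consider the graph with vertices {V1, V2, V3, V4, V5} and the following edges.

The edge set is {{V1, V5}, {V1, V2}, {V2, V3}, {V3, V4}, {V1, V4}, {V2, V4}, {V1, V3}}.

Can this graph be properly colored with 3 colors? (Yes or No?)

No

V1, V2, V3, V4 are pairwise adjacent (a clique of size 4), so at least 4 colors are needed.
So 3 colors are not enough.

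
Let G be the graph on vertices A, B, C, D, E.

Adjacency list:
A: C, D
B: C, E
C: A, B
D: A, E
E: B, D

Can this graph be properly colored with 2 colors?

No

The cycle B-E-D-A-C-B has odd length 5, so it cannot be 2-colored; at least 3 colors are needed.
So 2 colors are not enough.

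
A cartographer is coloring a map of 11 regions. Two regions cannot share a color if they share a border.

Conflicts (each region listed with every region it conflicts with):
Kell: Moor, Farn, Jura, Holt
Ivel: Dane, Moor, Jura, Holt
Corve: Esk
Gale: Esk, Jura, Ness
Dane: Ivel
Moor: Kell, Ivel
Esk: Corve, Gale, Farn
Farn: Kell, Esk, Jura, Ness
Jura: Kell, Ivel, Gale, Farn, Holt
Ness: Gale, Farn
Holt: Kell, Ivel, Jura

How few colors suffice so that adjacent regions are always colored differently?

Kell, Farn, Jura are mutually in conflict, so at least 3 colors are needed.
3 colors suffice: color 1 → {Dane, Moor, Esk, Jura, Ness}; color 2 → {Kell, Ivel, Corve, Gale}; color 3 → {Farn, Holt}. No two conflicting regions share a color.

3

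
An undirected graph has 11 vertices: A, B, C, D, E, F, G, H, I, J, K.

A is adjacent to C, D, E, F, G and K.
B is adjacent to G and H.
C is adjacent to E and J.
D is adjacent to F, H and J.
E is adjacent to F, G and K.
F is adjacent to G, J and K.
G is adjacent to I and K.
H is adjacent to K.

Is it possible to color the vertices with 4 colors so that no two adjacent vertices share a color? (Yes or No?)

A, E, F, G, K are mutually adjacent (a clique of size 5), so at least 5 colors are needed.
So 4 colors are not enough.

No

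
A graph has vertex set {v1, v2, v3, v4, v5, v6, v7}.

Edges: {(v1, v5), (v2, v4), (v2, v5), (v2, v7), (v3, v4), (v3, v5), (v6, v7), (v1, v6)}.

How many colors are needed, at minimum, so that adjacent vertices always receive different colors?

3

The cycle v2-v5-v1-v6-v7-v2 has odd length 5, so it cannot be 2-colored; at least 3 colors are needed.
3 colors suffice: color 1 → {v1, v2, v3}; color 2 → {v4, v5, v7}; color 3 → {v6}. Each edge has distinct colors on its endpoints.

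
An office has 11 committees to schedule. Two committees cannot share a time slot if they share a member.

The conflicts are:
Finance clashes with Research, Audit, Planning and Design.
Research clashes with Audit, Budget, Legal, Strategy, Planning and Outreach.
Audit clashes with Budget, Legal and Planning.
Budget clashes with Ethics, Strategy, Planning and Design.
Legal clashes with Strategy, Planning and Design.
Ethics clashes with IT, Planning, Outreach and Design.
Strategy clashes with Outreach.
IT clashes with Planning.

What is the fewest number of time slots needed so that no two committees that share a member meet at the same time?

Research, Audit, Legal, Planning all conflict with each other, so at least 4 time slots are needed.
4 time slots suffice: time slot 1 → {Research, Ethics}; time slot 2 → {Strategy, Planning, Design}; time slot 3 → {Finance, Budget, Legal, IT, Outreach}; time slot 4 → {Audit}. No two conflicting committees share a time slot.

4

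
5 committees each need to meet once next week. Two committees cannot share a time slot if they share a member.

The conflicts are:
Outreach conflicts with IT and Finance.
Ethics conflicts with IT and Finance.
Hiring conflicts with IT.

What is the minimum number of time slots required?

2

Hiring and IT conflict, so at least 2 time slots are needed.
Using 2 time slots: Outreach=2, Ethics=2, Hiring=2, IT=1, Finance=1. Every pair that conflicts lands in different time slots.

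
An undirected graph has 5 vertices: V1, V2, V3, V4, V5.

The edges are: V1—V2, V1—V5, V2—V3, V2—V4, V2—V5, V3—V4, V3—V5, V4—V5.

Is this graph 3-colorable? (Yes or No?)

No

V2, V3, V4, V5 are pairwise adjacent (a clique of size 4), so at least 4 colors are needed.
So 3 colors are not enough.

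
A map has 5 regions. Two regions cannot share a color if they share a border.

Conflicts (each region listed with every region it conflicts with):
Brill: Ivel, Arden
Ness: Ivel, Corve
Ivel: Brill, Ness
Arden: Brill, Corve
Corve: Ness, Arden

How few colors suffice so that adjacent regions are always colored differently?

The cycle Brill-Ivel-Ness-Corve-Arden-Brill has odd length 5, so it cannot be 2-colored; at least 3 colors are needed.
3 colors suffice: Brill=2, Ness=1, Ivel=3, Arden=1, Corve=2. Every pair that conflicts lands in different colors.

3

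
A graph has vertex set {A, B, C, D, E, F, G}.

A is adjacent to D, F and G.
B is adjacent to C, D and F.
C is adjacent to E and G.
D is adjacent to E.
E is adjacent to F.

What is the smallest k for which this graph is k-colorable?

3

The cycle E-D-A-G-C-E has odd length 5, so it cannot be 2-colored; at least 3 colors are needed.
One proper 3-coloring: A=1, B=1, C=2, D=2, E=1, F=2, G=3. Each edge has distinct colors on its endpoints.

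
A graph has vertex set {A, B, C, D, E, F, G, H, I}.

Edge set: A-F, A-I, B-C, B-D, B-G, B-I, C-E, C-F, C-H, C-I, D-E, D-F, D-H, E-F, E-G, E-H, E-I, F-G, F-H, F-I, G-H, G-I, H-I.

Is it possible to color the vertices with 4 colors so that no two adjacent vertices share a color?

No

C, E, F, H, I are pairwise adjacent (a clique of size 5), so at least 5 colors are needed.
So 4 colors are not enough.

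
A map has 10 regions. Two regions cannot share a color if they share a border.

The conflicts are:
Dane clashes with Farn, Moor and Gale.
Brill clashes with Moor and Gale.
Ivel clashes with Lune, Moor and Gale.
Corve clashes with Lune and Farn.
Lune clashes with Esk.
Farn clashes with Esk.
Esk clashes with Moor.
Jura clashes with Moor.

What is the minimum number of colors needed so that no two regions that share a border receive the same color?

Esk and Moor conflict, so at least 2 colors are needed.
2 colors suffice: Dane=2, Brill=2, Ivel=2, Corve=2, Lune=1, Farn=1, Esk=2, Jura=2, Moor=1, Gale=1. No two conflicting regions share a color.

2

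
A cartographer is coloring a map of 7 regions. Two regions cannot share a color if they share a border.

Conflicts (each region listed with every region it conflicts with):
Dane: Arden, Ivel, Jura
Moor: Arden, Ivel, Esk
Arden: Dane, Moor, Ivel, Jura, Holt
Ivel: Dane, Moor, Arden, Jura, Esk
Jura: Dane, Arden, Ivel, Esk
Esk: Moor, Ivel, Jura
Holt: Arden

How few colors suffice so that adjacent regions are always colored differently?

Dane, Arden, Ivel, Jura all conflict with each other, so at least 4 colors are needed.
One proper 4-coloring: Dane=4, Moor=3, Arden=1, Ivel=2, Jura=3, Esk=1, Holt=2. Every pair that conflicts lands in different colors.

4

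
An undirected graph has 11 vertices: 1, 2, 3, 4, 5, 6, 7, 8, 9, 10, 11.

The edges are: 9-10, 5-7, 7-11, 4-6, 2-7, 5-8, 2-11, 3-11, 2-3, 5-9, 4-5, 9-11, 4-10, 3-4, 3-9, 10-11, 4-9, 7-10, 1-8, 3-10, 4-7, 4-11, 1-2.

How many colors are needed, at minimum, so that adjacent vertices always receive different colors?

3, 4, 9, 10, 11 are pairwise adjacent (a clique of size 5), so at least 5 colors are needed.
5 colors suffice: color red → {2, 4, 8}; color blue → {1, 5, 6, 11}; color green → {7, 9}; color yellow → {10}; color purple → {3}. Each edge has distinct colors on its endpoints.

5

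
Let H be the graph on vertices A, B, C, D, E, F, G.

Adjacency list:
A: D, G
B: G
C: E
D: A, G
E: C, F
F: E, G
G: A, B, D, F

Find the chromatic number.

3

A, D, G are pairwise adjacent, so at least 3 colors are needed.
3 colors suffice: color 1 → {E, G}; color 2 → {A, B, C, F}; color 3 → {D}. Every edge joins two different colors.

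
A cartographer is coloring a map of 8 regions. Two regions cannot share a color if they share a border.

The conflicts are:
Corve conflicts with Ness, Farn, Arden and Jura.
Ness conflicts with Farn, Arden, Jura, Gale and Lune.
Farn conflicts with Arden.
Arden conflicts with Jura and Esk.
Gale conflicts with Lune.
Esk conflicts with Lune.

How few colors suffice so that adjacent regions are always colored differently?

Corve, Ness, Farn, Arden are mutually in conflict, so at least 4 colors are needed.
4 colors suffice: color 1 → {Ness, Esk}; color 2 → {Arden, Lune}; color 3 → {Corve, Gale}; color 4 → {Farn, Jura}. Every pair that conflicts lands in different colors.

4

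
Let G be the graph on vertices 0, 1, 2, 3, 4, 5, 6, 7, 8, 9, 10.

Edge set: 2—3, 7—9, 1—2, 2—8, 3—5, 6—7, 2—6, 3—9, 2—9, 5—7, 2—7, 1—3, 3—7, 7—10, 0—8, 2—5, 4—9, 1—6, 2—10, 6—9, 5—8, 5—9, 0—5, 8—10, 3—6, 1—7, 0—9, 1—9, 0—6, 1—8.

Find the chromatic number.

1, 2, 3, 6, 7, 9 form a clique, so at least 6 colors are needed.
A valid assignment using 6 colors: 0=b, 1=d, 2=b, 3=f, 4=b, 5=d, 6=e, 7=c, 8=a, 9=a, 10=d. Each edge has distinct colors on its endpoints.

6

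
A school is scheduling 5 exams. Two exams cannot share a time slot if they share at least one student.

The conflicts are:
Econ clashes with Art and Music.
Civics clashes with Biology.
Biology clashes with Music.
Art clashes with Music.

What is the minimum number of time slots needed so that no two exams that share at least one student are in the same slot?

Econ, Art, Music are mutually in conflict, so at least 3 time slots are needed.
3 time slots suffice: time slot 1 → {Civics, Music}; time slot 2 → {Econ, Biology}; time slot 3 → {Art}. Each listed conflict is separated.

3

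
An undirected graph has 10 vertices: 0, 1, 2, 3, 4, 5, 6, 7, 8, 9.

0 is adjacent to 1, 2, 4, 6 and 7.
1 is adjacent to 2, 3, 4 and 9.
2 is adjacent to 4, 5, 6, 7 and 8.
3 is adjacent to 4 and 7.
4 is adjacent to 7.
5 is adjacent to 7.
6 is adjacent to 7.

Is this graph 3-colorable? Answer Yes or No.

No

0, 2, 4, 7 are mutually adjacent (a clique of size 4), so at least 4 colors are needed.
So 3 colors are not enough.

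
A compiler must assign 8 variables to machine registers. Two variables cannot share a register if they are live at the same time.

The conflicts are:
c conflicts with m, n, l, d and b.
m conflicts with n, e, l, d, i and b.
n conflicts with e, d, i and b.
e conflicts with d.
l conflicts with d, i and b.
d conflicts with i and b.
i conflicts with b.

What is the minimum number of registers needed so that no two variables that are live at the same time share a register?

m, l, d, i, b all conflict with each other, so at least 5 registers are needed.
5 registers suffice: register 1 → {m}; register 2 → {d}; register 3 → {n, l}; register 4 → {e, b}; register 5 → {c, i}. Each listed conflict is separated.

5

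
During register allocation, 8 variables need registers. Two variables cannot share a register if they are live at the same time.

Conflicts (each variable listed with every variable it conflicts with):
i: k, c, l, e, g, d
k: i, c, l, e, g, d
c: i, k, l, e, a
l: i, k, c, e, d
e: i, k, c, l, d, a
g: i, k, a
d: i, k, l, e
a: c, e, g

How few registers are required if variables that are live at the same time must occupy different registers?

5

i, k, l, e, d pairwise conflict, so at least 5 registers are needed.
A valid assignment using 5 registers: i=1, k=2, c=5, l=4, e=3, g=3, d=5, a=1. Every pair that conflicts lands in different registers.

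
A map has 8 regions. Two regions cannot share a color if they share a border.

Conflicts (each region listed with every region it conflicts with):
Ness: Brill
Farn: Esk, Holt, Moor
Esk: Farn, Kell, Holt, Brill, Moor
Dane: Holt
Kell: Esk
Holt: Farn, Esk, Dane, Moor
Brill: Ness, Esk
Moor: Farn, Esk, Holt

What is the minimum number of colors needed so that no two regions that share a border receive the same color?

Farn, Esk, Holt, Moor pairwise conflict, so at least 4 colors are needed.
4 colors suffice: color 1 → {Ness, Esk, Dane}; color 2 → {Kell, Holt, Brill}; color 3 → {Farn}; color 4 → {Moor}. Each listed conflict is separated.

4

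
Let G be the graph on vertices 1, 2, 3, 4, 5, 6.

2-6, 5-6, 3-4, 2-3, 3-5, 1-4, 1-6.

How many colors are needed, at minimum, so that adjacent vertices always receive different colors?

3

The cycle 3-5-6-1-4-3 has odd length 5, so it cannot be 2-colored; at least 3 colors are needed.
One proper 3-coloring: 1=c, 2=b, 3=a, 4=b, 5=b, 6=a. No two adjacent vertices share a color.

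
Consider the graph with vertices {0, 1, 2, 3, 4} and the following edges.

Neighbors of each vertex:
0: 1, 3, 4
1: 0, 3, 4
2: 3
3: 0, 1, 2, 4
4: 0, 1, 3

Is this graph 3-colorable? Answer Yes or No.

No

0, 1, 3, 4 are mutually adjacent (a clique of size 4), so at least 4 colors are needed.
So 3 colors are not enough.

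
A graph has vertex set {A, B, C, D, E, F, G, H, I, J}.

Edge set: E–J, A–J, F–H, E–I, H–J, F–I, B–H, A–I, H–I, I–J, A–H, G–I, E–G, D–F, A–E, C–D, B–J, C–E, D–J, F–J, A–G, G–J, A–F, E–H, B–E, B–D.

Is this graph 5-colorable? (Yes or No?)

Yes

The chromatic number is 5. A, E, G, I, J are pairwise adjacent (a clique of size 5), so at least 5 colors are needed.
A valid assignment using 5 colors: A=4, B=3, C=1, D=4, E=2, F=2, G=5, H=5, I=3, J=1.
That is already a proper 5-coloring.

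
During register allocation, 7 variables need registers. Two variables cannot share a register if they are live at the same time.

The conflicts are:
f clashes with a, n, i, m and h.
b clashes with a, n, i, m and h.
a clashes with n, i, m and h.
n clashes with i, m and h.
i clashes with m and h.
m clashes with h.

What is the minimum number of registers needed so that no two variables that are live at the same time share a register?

6

b, a, n, i, m, h all conflict with each other, so at least 6 registers are needed.
6 registers suffice: f=6, b=6, a=1, n=5, i=2, m=3, h=4. No two conflicting variables share a register.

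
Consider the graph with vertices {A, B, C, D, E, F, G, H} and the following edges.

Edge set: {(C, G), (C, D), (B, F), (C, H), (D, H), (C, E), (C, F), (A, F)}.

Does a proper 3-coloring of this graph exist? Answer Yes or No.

Yes

The chromatic number is 3. C, D, H are mutually adjacent, so at least 3 colors are needed.
3 colors suffice: color 1 → {A, B, C}; color 2 → {D, E, F, G}; color 3 → {H}.
That is already a proper 3-coloring.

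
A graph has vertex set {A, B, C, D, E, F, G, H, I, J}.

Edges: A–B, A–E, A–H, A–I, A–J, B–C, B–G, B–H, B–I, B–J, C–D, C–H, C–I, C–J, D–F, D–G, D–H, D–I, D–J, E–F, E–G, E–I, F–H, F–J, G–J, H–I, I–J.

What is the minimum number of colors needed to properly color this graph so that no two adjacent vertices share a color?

C, D, H, I are pairwise adjacent (a clique of size 4), so at least 4 colors are needed.
One proper 4-coloring: A=4, B=3, C=4, D=3, E=1, F=2, G=2, H=1, I=2, J=1. No two adjacent vertices share a color.

4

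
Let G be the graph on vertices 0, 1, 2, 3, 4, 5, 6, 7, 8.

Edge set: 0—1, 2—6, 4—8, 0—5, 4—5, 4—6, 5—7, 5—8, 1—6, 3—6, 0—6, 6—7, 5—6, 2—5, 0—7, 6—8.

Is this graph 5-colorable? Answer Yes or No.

Yes

The chromatic number is 4. 0, 5, 6, 7 form a clique, so at least 4 colors are needed.
4 colors suffice: color red → {6}; color blue → {1, 3, 5}; color green → {0, 2, 4}; color yellow → {7, 8}.
Since 5 ≥ 4, a proper 5-coloring certainly exists.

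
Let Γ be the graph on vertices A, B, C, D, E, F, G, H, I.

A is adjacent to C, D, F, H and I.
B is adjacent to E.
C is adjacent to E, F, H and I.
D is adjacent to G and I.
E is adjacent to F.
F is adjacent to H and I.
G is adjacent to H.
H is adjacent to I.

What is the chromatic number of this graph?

5

A, C, F, H, I are pairwise adjacent (a clique of size 5), so at least 5 colors are needed.
5 colors suffice: A=3, B=2, C=4, D=2, E=1, F=2, G=1, H=5, I=1. No two adjacent vertices share a color.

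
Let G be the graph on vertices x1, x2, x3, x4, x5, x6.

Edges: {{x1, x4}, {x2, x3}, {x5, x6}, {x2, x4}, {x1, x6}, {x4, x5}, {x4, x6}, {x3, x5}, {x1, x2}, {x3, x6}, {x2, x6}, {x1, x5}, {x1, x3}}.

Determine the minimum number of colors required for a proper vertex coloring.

4

x1, x2, x3, x6 are pairwise adjacent (a clique of size 4), so at least 4 colors are needed.
4 colors suffice: color R → {x6}; color B → {x1}; color G → {x2, x5}; color Y → {x3, x4}. Every edge joins two different colors.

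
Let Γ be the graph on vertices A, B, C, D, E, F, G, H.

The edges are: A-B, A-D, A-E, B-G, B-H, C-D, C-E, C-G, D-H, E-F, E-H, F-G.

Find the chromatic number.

The cycle B-G-F-E-H-B has odd length 5, so it cannot be 2-colored; at least 3 colors are needed.
3 colors suffice: color 1 → {D, E, G}; color 2 → {B, C, F}; color 3 → {A, H}. No two adjacent vertices share a color.

3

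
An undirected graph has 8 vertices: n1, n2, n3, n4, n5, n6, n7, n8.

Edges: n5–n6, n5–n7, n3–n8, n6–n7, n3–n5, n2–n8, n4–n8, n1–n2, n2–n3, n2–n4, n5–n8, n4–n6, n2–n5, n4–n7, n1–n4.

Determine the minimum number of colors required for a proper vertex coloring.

4

n2, n3, n5, n8 are pairwise adjacent (a clique of size 4), so at least 4 colors are needed.
4 colors suffice: color R → {n4, n5}; color B → {n2, n6}; color G → {n1, n7, n8}; color Y → {n3}. No two adjacent vertices share a color.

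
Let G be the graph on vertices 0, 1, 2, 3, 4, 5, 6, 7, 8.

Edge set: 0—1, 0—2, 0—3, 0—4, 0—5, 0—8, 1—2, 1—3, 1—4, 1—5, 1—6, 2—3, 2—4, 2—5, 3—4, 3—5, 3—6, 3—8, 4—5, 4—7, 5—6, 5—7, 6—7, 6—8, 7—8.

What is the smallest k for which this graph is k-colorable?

0, 1, 2, 3, 4, 5 are mutually adjacent (a clique of size 6), so at least 6 colors are needed.
One proper 6-coloring: 0=e, 1=c, 2=f, 3=b, 4=d, 5=a, 6=d, 7=b, 8=a. Each edge has distinct colors on its endpoints.

6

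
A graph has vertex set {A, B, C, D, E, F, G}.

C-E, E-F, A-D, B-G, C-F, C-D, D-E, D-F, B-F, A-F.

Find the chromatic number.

4

C, D, E, F are mutually adjacent (a clique of size 4), so at least 4 colors are needed.
4 colors suffice: color 1 → {F, G}; color 2 → {B, D}; color 3 → {A, E}; color 4 → {C}. Each edge has distinct colors on its endpoints.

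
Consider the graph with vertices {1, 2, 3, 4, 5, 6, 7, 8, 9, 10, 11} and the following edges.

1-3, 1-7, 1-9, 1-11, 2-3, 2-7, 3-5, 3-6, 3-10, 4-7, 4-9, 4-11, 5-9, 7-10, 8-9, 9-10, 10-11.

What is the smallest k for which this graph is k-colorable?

2

1 and 11 are adjacent, so at least 2 colors are needed.
One proper 2-coloring: 1=blue, 2=blue, 3=red, 4=blue, 5=blue, 6=blue, 7=red, 8=blue, 9=red, 10=blue, 11=red. Each edge has distinct colors on its endpoints.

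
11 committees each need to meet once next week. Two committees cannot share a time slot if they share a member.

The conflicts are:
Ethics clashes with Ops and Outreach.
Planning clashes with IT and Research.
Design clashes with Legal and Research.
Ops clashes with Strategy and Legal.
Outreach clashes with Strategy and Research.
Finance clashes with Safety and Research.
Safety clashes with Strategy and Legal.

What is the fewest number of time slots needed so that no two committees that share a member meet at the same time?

3

The cycle Safety-Finance-Research-Outreach-Strategy-Safety has odd length 5, so it cannot be 2-colored; at least 3 time slots are needed.
Using 3 time slots: Ethics=1, Planning=2, IT=1, Design=2, Ops=2, Outreach=2, Finance=3, Safety=2, Strategy=1, Legal=1, Research=1. Each listed conflict is separated.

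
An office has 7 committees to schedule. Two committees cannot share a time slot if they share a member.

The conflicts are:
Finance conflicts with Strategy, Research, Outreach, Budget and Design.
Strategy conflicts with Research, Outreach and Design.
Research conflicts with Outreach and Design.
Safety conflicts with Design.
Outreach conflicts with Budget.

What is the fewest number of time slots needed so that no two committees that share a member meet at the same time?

Finance, Strategy, Research, Outreach pairwise conflict, so at least 4 time slots are needed.
4 time slots suffice: time slot 1 → {Finance, Safety}; time slot 2 → {Outreach, Design}; time slot 3 → {Strategy, Budget}; time slot 4 → {Research}. No two conflicting committees share a time slot.

4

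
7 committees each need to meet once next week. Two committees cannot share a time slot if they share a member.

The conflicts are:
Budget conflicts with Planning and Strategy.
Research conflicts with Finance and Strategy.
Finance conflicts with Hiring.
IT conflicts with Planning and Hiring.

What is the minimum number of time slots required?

3

The cycle Hiring-Finance-Research-Strategy-Budget-Planning-IT-Hiring has odd length 7, so it cannot be 2-colored; at least 3 time slots are needed.
3 time slots suffice: time slot 1 → {Planning, Strategy, Hiring}; time slot 2 → {Budget, Research, IT}; time slot 3 → {Finance}. Each listed conflict is separated.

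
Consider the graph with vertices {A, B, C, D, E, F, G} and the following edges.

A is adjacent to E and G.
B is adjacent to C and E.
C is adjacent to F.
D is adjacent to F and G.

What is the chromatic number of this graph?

3

The cycle C-B-E-A-G-D-F-C has odd length 7, so it cannot be 2-colored; at least 3 colors are needed.
3 colors suffice: color red → {A, B, D}; color blue → {E, F, G}; color green → {C}. Each edge has distinct colors on its endpoints.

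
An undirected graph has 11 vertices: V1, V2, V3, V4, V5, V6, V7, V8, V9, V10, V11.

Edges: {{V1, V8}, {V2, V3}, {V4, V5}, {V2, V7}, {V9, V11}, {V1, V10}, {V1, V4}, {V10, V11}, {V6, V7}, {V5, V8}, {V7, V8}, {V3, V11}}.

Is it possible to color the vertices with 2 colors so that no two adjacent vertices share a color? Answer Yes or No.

No

The cycle V8-V7-V2-V3-V11-V10-V1-V8 has odd length 7, so it cannot be 2-colored; at least 3 colors are needed.
So 2 colors are not enough.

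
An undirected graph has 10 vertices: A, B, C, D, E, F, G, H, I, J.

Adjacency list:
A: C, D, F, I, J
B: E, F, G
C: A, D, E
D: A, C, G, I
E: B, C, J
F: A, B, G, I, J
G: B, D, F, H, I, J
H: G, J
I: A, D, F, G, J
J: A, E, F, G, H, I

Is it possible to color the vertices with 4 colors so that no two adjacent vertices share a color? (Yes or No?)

The chromatic number is 4. F, G, I, J are pairwise adjacent (a clique of size 4), so at least 4 colors are needed.
A valid assignment using 4 colors: A=red, B=blue, C=green, D=blue, E=red, F=green, G=red, H=green, I=yellow, J=blue.
That is already a proper 4-coloring.

Yes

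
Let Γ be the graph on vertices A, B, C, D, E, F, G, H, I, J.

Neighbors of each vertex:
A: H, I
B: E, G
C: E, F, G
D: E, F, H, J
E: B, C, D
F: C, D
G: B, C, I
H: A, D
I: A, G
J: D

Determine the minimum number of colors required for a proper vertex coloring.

The cycle G-B-E-D-H-A-I-G has odd length 7, so it cannot be 2-colored; at least 3 colors are needed.
A valid assignment using 3 colors: A=1, B=2, C=2, D=1, E=3, F=3, G=1, H=2, I=2, J=2. Each edge has distinct colors on its endpoints.

3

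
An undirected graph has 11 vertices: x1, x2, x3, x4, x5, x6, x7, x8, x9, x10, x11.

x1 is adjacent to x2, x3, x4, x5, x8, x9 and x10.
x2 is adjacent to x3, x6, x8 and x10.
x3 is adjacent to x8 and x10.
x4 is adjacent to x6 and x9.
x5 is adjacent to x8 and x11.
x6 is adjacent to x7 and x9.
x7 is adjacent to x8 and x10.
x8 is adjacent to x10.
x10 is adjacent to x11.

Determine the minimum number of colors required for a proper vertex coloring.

5

x1, x2, x3, x8, x10 form a clique, so at least 5 colors are needed.
5 colors suffice: color 1 → {x1, x6, x11}; color 2 → {x4, x5, x10}; color 3 → {x8, x9}; color 4 → {x2, x7}; color 5 → {x3}. Each edge has distinct colors on its endpoints.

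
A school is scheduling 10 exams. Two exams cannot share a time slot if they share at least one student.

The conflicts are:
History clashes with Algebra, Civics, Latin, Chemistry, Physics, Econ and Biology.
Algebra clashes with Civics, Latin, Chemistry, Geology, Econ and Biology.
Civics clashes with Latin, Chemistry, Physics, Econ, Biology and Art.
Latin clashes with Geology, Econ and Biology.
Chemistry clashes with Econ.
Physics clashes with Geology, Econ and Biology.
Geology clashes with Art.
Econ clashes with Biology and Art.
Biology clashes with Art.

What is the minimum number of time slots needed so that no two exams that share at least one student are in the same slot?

History, Algebra, Civics, Latin, Econ, Biology pairwise conflict, so at least 6 time slots are needed.
6 time slots suffice: time slot 1 → {Civics, Geology}; time slot 2 → {Econ}; time slot 3 → {Chemistry, Biology}; time slot 4 → {History, Art}; time slot 5 → {Algebra, Physics}; time slot 6 → {Latin}. Each listed conflict is separated.

6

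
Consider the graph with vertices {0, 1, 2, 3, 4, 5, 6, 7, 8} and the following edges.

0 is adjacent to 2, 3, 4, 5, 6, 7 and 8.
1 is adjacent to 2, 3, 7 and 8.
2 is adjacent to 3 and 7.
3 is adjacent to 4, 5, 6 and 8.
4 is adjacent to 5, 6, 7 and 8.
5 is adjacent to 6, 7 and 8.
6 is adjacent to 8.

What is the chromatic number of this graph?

0, 3, 4, 5, 6, 8 are mutually adjacent (a clique of size 6), so at least 6 colors are needed.
One proper 6-coloring: 0=red, 1=red, 2=green, 3=blue, 4=yellow, 5=purple, 6=orange, 7=blue, 8=green. No two adjacent vertices share a color.

6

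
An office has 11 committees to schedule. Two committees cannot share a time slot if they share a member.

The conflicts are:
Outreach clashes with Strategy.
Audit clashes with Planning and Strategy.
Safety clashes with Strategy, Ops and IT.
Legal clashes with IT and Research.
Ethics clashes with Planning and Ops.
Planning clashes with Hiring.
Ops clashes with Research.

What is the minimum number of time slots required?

3

The cycle Research-Legal-IT-Safety-Ops-Research has odd length 5, so it cannot be 2-colored; at least 3 time slots are needed.
3 time slots suffice: time slot 1 → {Outreach, Safety, Legal, Planning}; time slot 2 → {Strategy, Hiring, Ops, IT}; time slot 3 → {Audit, Ethics, Research}. Each listed conflict is separated.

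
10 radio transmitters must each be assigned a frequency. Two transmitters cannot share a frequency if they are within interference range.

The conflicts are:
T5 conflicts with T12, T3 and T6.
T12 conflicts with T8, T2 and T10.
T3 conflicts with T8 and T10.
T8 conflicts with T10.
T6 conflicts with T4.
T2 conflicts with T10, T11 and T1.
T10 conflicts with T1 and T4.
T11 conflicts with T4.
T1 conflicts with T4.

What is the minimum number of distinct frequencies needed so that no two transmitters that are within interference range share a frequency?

3

T3, T8, T10 all conflict with each other, so at least 3 frequencies are needed.
3 frequencies suffice: T5=1, T12=3, T3=3, T8=2, T6=3, T2=2, T10=1, T11=1, T1=3, T4=2. No two conflicting transmitters share a frequency.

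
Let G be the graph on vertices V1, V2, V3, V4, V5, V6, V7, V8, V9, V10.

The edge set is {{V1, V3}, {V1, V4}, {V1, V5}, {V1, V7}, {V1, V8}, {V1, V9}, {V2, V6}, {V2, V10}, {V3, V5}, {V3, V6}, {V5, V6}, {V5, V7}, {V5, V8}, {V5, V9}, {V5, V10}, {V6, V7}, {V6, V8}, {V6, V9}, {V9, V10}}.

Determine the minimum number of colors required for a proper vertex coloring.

V5, V6, V9 form a triangle, so at least 3 colors are needed.
One proper 3-coloring: V1=blue, V2=red, V3=green, V4=red, V5=red, V6=blue, V7=green, V8=green, V9=green, V10=blue. Every edge joins two different colors.

3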